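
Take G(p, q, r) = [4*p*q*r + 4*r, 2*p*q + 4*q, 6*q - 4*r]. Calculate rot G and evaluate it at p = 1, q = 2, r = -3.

(∇×G)₁ = ∂G₃/∂q − ∂G₂/∂r = 6
(∇×G)₂ = ∂G₁/∂r − ∂G₃/∂p = 4*p*q + 4
(∇×G)₃ = ∂G₂/∂p − ∂G₁/∂q = -4*p*r + 2*q
∇×G = (6, 4*p*q + 4, -4*p*r + 2*q)
At (1, 2, -3): (6, 12, 16).

(6, 12, 16)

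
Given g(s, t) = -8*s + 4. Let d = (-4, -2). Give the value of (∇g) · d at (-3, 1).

32

∂g/∂s = -8
∂g/∂t = 0
∇g at (-3, 1) = (-8, 0)
∇g · d = (-8)(-4) + (0)(-2) = 32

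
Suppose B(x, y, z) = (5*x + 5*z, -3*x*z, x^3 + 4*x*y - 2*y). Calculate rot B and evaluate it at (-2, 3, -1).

(-16, -19, 3)

(∇×B)₁ = ∂B₃/∂y − ∂B₂/∂z = 7*x - 2
(∇×B)₂ = ∂B₁/∂z − ∂B₃/∂x = -3*x^2 - 4*y + 5
(∇×B)₃ = ∂B₂/∂x − ∂B₁/∂y = -3*z
∇×B = (7*x - 2, -3*x^2 - 4*y + 5, -3*z)
At (-2, 3, -1): (-16, -19, 3).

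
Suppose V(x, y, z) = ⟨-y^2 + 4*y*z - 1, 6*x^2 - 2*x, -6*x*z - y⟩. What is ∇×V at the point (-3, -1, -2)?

(-1, -16, -32)

(∇×V)₁ = ∂V₃/∂y − ∂V₂/∂z = -1
(∇×V)₂ = ∂V₁/∂z − ∂V₃/∂x = 4*y + 6*z
(∇×V)₃ = ∂V₂/∂x − ∂V₁/∂y = 12*x + 2*y - 4*z - 2
∇×V = (-1, 4*y + 6*z, 12*x + 2*y - 4*z - 2)
At (-3, -1, -2): (-1, -16, -32).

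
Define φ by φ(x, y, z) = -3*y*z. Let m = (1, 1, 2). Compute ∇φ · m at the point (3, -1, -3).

∂φ/∂x = 0
∂φ/∂y = -3*z
∂φ/∂z = -3*y
∇φ at (3, -1, -3) = (0, 9, 3)
∇φ · m = (0)(1) + (9)(1) + (3)(2) = 15

15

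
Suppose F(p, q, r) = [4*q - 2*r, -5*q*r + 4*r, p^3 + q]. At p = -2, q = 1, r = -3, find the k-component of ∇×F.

-4

(∇×F)_3 = ∂F₂/∂p − ∂F₁/∂q
= 0 − (4)
= -4
At (-2, 1, -3): -4.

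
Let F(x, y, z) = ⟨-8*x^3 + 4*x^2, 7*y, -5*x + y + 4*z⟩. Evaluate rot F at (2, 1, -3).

(∇×F)₁ = ∂F₃/∂y − ∂F₂/∂z = 1
(∇×F)₂ = ∂F₁/∂z − ∂F₃/∂x = 5
(∇×F)₃ = ∂F₂/∂x − ∂F₁/∂y = 0
∇×F = (1, 5, 0)
At (2, 1, -3): (1, 5, 0).

(1, 5, 0)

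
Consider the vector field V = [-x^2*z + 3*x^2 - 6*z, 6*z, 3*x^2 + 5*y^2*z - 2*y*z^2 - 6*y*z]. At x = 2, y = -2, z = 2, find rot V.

(∇×V)₁ = ∂V₃/∂y − ∂V₂/∂z = 10*y*z - 2*z^2 - 6*z - 6
(∇×V)₂ = ∂V₁/∂z − ∂V₃/∂x = -x^2 - 6*x - 6
(∇×V)₃ = ∂V₂/∂x − ∂V₁/∂y = 0
∇×V = (10*y*z - 2*z^2 - 6*z - 6, -x^2 - 6*x - 6, 0)
At (2, -2, 2): (-66, -22, 0).

(-66, -22, 0)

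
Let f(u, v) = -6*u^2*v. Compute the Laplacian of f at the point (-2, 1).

∂²f/∂u² = -12*v
∂²f/∂v² = 0
∇²f = -12*v
At (-2, 1): -12.

-12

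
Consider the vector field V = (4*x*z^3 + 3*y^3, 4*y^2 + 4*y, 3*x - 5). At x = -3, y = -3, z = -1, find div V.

∂V₁/∂x = 4*z^3
∂V₂/∂y = 8*y + 4
∂V₃/∂z = 0
∇·V = 8*y + 4*z^3 + 4
At (-3, -3, -1): -24.

-24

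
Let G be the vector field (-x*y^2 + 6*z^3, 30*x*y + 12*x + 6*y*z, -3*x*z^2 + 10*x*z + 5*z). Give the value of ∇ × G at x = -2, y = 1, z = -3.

(∇×G)₁ = ∂G₃/∂y − ∂G₂/∂z = -6*y
(∇×G)₂ = ∂G₁/∂z − ∂G₃/∂x = 21*z^2 - 10*z
(∇×G)₃ = ∂G₂/∂x − ∂G₁/∂y = 2*x*y + 30*y + 12
∇×G = (-6*y, 21*z^2 - 10*z, 2*x*y + 30*y + 12)
At (-2, 1, -3): (-6, 219, 38).

(-6, 219, 38)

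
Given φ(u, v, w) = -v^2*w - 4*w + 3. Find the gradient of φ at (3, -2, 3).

∂φ/∂u = 0
∂φ/∂v = -2*v*w
∂φ/∂w = -v^2 - 4
∇φ = (0, -2*v*w, -v^2 - 4)
At (3, -2, 3): (0, 12, -8).

(0, 12, -8)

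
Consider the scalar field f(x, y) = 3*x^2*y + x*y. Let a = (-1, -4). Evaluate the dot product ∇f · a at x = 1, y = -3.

5

∂f/∂x = 6*x*y + y
∂f/∂y = 3*x^2 + x
∇f at (1, -3) = (-21, 4)
∇f · a = (-21)(-1) + (4)(-4) = 5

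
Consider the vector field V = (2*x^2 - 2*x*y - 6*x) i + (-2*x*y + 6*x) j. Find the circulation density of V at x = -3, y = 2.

-4

∂V₂/∂x = -2*y + 6
∂V₁/∂y = -2*x
Scalar curl = 2*x - 2*y + 6
At (-3, 2): -4.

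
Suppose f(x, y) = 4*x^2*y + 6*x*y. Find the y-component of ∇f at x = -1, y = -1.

(∇f)_2 = ∂f/∂y = 4*x^2 + 6*x
At (-1, -1): -2.

-2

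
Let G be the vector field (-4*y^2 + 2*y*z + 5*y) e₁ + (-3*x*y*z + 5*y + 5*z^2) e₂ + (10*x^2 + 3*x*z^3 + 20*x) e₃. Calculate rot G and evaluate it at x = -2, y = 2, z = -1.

(-2, 27, 19)

(∇×G)₁ = ∂G₃/∂y − ∂G₂/∂z = 3*x*y - 10*z
(∇×G)₂ = ∂G₁/∂z − ∂G₃/∂x = -20*x + 2*y - 3*z^3 - 20
(∇×G)₃ = ∂G₂/∂x − ∂G₁/∂y = -3*y*z + 8*y - 2*z - 5
∇×G = (3*x*y - 10*z, -20*x + 2*y - 3*z^3 - 20, -3*y*z + 8*y - 2*z - 5)
At (-2, 2, -1): (-2, 27, 19).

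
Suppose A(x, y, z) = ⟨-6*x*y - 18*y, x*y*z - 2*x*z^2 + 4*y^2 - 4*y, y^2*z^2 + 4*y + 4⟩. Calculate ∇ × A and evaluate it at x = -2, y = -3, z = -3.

(-32, 0, -3)

(∇×A)₁ = ∂A₃/∂y − ∂A₂/∂z = -x*y + 4*x*z + 2*y*z^2 + 4
(∇×A)₂ = ∂A₁/∂z − ∂A₃/∂x = 0
(∇×A)₃ = ∂A₂/∂x − ∂A₁/∂y = 6*x + y*z - 2*z^2 + 18
∇×A = (-x*y + 4*x*z + 2*y*z^2 + 4, 0, 6*x + y*z - 2*z^2 + 18)
At (-2, -3, -3): (-32, 0, -3).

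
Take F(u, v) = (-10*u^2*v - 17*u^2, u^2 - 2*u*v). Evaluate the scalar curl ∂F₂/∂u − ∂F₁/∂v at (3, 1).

∂F₂/∂u = 2*u - 2*v
∂F₁/∂v = -10*u^2
Scalar curl = 10*u^2 + 2*u - 2*v
At (3, 1): 94.

94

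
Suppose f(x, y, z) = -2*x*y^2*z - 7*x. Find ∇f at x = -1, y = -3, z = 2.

(-43, -24, 18)

∂f/∂x = -2*y^2*z - 7
∂f/∂y = -4*x*y*z
∂f/∂z = -2*x*y^2
∇f = (-2*y^2*z - 7, -4*x*y*z, -2*x*y^2)
At (-1, -3, 2): (-43, -24, 18).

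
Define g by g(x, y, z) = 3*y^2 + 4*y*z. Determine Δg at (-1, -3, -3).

6

∂²g/∂x² = 0
∂²g/∂y² = 6
∂²g/∂z² = 0
∇²g = 6
At (-1, -3, -3): 6.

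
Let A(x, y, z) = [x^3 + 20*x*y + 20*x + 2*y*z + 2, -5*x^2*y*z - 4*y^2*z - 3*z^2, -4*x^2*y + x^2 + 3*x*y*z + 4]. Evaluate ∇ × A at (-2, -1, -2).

(∇×A)₁ = ∂A₃/∂y − ∂A₂/∂z = 5*x^2*y - 4*x^2 + 3*x*z + 4*y^2 + 6*z
(∇×A)₂ = ∂A₁/∂z − ∂A₃/∂x = 8*x*y - 2*x - 3*y*z + 2*y
(∇×A)₃ = ∂A₂/∂x − ∂A₁/∂y = -10*x*y*z - 20*x - 2*z
∇×A = (5*x^2*y - 4*x^2 + 3*x*z + 4*y^2 + 6*z, 8*x*y - 2*x - 3*y*z + 2*y, -10*x*y*z - 20*x - 2*z)
At (-2, -1, -2): (-32, 12, 84).

(-32, 12, 84)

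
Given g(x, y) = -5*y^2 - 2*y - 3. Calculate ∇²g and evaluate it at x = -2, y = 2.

∂²g/∂x² = 0
∂²g/∂y² = -10
∇²g = -10
At (-2, 2): -10.

-10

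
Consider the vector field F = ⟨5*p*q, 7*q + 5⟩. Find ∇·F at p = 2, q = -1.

∂F₁/∂p = 5*q
∂F₂/∂q = 7
∇·F = 5*q + 7
At (2, -1): 2.

2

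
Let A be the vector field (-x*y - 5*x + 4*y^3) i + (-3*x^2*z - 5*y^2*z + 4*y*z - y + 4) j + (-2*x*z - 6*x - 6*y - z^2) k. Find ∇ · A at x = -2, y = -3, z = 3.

∂A₁/∂x = -y - 5
∂A₂/∂y = -10*y*z + 4*z - 1
∂A₃/∂z = -2*x - 2*z
∇·A = -2*x - 10*y*z - y + 2*z - 6
At (-2, -3, 3): 97.

97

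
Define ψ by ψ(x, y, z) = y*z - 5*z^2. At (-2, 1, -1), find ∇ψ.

∂ψ/∂x = 0
∂ψ/∂y = z
∂ψ/∂z = y - 10*z
∇ψ = (0, z, y - 10*z)
At (-2, 1, -1): (0, -1, 11).

(0, -1, 11)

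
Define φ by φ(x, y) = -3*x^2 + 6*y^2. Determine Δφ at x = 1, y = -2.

∂²φ/∂x² = -6
∂²φ/∂y² = 12
∇²φ = 6
At (1, -2): 6.

6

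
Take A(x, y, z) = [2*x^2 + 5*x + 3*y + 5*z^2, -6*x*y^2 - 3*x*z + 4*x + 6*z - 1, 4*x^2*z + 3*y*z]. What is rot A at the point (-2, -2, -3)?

(-21, -78, -14)

(∇×A)₁ = ∂A₃/∂y − ∂A₂/∂z = 3*x + 3*z - 6
(∇×A)₂ = ∂A₁/∂z − ∂A₃/∂x = -8*x*z + 10*z
(∇×A)₃ = ∂A₂/∂x − ∂A₁/∂y = -6*y^2 - 3*z + 1
∇×A = (3*x + 3*z - 6, -8*x*z + 10*z, -6*y^2 - 3*z + 1)
At (-2, -2, -3): (-21, -78, -14).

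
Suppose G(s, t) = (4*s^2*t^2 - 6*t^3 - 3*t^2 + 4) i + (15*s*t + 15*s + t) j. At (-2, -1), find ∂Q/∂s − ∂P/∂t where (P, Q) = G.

44

∂G₂/∂s = 15*t + 15
∂G₁/∂t = 8*s^2*t - 18*t^2 - 6*t
Scalar curl = -8*s^2*t + 18*t^2 + 21*t + 15
At (-2, -1): 44.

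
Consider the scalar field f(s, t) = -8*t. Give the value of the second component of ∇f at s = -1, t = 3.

-8

(∇f)_2 = ∂f/∂t = -8
At (-1, 3): -8.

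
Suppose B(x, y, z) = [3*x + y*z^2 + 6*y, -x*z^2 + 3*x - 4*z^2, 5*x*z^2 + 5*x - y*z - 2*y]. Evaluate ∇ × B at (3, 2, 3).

(37, -38, -21)

(∇×B)₁ = ∂B₃/∂y − ∂B₂/∂z = 2*x*z + 7*z - 2
(∇×B)₂ = ∂B₁/∂z − ∂B₃/∂x = 2*y*z - 5*z^2 - 5
(∇×B)₃ = ∂B₂/∂x − ∂B₁/∂y = -2*z^2 - 3
∇×B = (2*x*z + 7*z - 2, 2*y*z - 5*z^2 - 5, -2*z^2 - 3)
At (3, 2, 3): (37, -38, -21).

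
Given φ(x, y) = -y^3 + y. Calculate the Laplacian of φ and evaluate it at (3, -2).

∂²φ/∂x² = 0
∂²φ/∂y² = -6*y
∇²φ = -6*y
At (3, -2): 12.

12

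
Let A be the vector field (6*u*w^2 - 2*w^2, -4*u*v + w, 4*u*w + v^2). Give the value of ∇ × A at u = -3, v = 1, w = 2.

(1, -88, -4)

(∇×A)₁ = ∂A₃/∂v − ∂A₂/∂w = 2*v - 1
(∇×A)₂ = ∂A₁/∂w − ∂A₃/∂u = 12*u*w - 8*w
(∇×A)₃ = ∂A₂/∂u − ∂A₁/∂v = -4*v
∇×A = (2*v - 1, 12*u*w - 8*w, -4*v)
At (-3, 1, 2): (1, -88, -4).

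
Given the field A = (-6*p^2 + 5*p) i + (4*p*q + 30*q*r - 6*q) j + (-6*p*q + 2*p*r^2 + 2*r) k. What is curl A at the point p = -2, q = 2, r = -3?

(∇×A)₁ = ∂A₃/∂q − ∂A₂/∂r = -6*p - 30*q
(∇×A)₂ = ∂A₁/∂r − ∂A₃/∂p = 6*q - 2*r^2
(∇×A)₃ = ∂A₂/∂p − ∂A₁/∂q = 4*q
∇×A = (-6*p - 30*q, 6*q - 2*r^2, 4*q)
At (-2, 2, -3): (-48, -6, 8).

(-48, -6, 8)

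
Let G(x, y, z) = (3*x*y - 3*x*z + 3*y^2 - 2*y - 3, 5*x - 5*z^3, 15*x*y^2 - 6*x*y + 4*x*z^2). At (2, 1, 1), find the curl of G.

(63, -19, -5)

(∇×G)₁ = ∂G₃/∂y − ∂G₂/∂z = 30*x*y - 6*x + 15*z^2
(∇×G)₂ = ∂G₁/∂z − ∂G₃/∂x = -3*x - 15*y^2 + 6*y - 4*z^2
(∇×G)₃ = ∂G₂/∂x − ∂G₁/∂y = -3*x - 6*y + 7
∇×G = (30*x*y - 6*x + 15*z^2, -3*x - 15*y^2 + 6*y - 4*z^2, -3*x - 6*y + 7)
At (2, 1, 1): (63, -19, -5).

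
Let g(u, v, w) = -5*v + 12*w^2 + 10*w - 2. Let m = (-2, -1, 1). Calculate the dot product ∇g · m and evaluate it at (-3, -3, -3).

∂g/∂u = 0
∂g/∂v = -5
∂g/∂w = 24*w + 10
∇g at (-3, -3, -3) = (0, -5, -62)
∇g · m = (0)(-2) + (-5)(-1) + (-62)(1) = -57

-57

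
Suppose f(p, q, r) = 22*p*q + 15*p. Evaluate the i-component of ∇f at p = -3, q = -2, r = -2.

-29

(∇f)_1 = ∂f/∂p = 22*q + 15
At (-3, -2, -2): -29.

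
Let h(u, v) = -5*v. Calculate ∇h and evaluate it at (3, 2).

∂h/∂u = 0
∂h/∂v = -5
∇h = (0, -5)
At (3, 2): (0, -5).

(0, -5)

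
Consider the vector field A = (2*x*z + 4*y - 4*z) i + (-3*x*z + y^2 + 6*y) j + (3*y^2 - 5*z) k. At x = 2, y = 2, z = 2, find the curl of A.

(∇×A)₁ = ∂A₃/∂y − ∂A₂/∂z = 3*x + 6*y
(∇×A)₂ = ∂A₁/∂z − ∂A₃/∂x = 2*x - 4
(∇×A)₃ = ∂A₂/∂x − ∂A₁/∂y = -3*z - 4
∇×A = (3*x + 6*y, 2*x - 4, -3*z - 4)
At (2, 2, 2): (18, 0, -10).

(18, 0, -10)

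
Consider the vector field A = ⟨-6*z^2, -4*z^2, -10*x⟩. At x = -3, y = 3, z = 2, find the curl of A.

(16, -14, 0)

(∇×A)₁ = ∂A₃/∂y − ∂A₂/∂z = 8*z
(∇×A)₂ = ∂A₁/∂z − ∂A₃/∂x = -12*z + 10
(∇×A)₃ = ∂A₂/∂x − ∂A₁/∂y = 0
∇×A = (8*z, -12*z + 10, 0)
At (-3, 3, 2): (16, -14, 0).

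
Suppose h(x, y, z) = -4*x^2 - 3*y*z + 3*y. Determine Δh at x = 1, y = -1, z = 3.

∂²h/∂x² = -8
∂²h/∂y² = 0
∂²h/∂z² = 0
∇²h = -8
At (1, -1, 3): -8.

-8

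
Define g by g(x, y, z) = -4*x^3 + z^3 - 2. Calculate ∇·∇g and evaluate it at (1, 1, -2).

-36

∂²g/∂x² = -24*x
∂²g/∂y² = 0
∂²g/∂z² = 6*z
∇²g = -24*x + 6*z
At (1, 1, -2): -36.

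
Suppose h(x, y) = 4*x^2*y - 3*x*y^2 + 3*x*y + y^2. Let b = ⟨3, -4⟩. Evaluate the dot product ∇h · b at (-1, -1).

∂h/∂x = 8*x*y - 3*y^2 + 3*y
∂h/∂y = 4*x^2 - 6*x*y + 3*x + 2*y
∇h at (-1, -1) = (2, -7)
∇h · b = (2)(3) + (-7)(-4) = 34

34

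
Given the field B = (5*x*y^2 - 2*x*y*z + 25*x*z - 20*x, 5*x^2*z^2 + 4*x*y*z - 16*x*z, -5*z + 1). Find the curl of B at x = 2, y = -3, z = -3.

(176, 62, 312)

(∇×B)₁ = ∂B₃/∂y − ∂B₂/∂z = -10*x^2*z - 4*x*y + 16*x
(∇×B)₂ = ∂B₁/∂z − ∂B₃/∂x = -2*x*y + 25*x
(∇×B)₃ = ∂B₂/∂x − ∂B₁/∂y = -10*x*y + 10*x*z^2 + 2*x*z + 4*y*z - 16*z
∇×B = (-10*x^2*z - 4*x*y + 16*x, -2*x*y + 25*x, -10*x*y + 10*x*z^2 + 2*x*z + 4*y*z - 16*z)
At (2, -3, -3): (176, 62, 312).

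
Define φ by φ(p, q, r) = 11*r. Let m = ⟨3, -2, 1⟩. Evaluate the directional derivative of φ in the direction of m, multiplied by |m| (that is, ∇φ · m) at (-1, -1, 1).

11

∂φ/∂p = 0
∂φ/∂q = 0
∂φ/∂r = 11
∇φ at (-1, -1, 1) = (0, 0, 11)
∇φ · m = (0)(3) + (0)(-2) + (11)(1) = 11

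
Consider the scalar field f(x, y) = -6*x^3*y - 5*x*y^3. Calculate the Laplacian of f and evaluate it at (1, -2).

132

∂²f/∂x² = -36*x*y
∂²f/∂y² = -30*x*y
∇²f = -66*x*y
At (1, -2): 132.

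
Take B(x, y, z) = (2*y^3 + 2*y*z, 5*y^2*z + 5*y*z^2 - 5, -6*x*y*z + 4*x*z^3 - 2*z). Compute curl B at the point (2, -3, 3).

(∇×B)₁ = ∂B₃/∂y − ∂B₂/∂z = -6*x*z - 5*y^2 - 10*y*z
(∇×B)₂ = ∂B₁/∂z − ∂B₃/∂x = 6*y*z + 2*y - 4*z^3
(∇×B)₃ = ∂B₂/∂x − ∂B₁/∂y = -6*y^2 - 2*z
∇×B = (-6*x*z - 5*y^2 - 10*y*z, 6*y*z + 2*y - 4*z^3, -6*y^2 - 2*z)
At (2, -3, 3): (9, -168, -60).

(9, -168, -60)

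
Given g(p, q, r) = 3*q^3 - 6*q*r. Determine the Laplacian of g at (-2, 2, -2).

36

∂²g/∂p² = 0
∂²g/∂q² = 18*q
∂²g/∂r² = 0
∇²g = 18*q
At (-2, 2, -2): 36.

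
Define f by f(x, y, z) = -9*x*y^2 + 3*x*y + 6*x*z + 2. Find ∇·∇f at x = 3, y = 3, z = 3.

∂²f/∂x² = 0
∂²f/∂y² = -18*x
∂²f/∂z² = 0
∇²f = -18*x
At (3, 3, 3): -54.

-54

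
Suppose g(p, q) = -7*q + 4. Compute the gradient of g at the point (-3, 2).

∂g/∂p = 0
∂g/∂q = -7
∇g = (0, -7)
At (-3, 2): (0, -7).

(0, -7)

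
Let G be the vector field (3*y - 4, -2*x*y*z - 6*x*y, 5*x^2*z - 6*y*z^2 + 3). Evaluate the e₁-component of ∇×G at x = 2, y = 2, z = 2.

(∇×G)_1 = ∂G₃/∂y − ∂G₂/∂z
= -6*z^2 − (-2*x*y)
= 2*x*y - 6*z^2
At (2, 2, 2): -16.

-16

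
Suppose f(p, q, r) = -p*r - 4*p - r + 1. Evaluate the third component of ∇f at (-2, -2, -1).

1

(∇f)_3 = ∂f/∂r = -p - 1
At (-2, -2, -1): 1.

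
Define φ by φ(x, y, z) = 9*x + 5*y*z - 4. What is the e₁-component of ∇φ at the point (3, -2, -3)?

9

(∇φ)_1 = ∂φ/∂x = 9
At (3, -2, -3): 9.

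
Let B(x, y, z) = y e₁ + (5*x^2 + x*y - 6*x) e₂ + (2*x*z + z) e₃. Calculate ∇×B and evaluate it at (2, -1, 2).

(∇×B)₁ = ∂B₃/∂y − ∂B₂/∂z = 0
(∇×B)₂ = ∂B₁/∂z − ∂B₃/∂x = -2*z
(∇×B)₃ = ∂B₂/∂x − ∂B₁/∂y = 10*x + y - 7
∇×B = (0, -2*z, 10*x + y - 7)
At (2, -1, 2): (0, -4, 12).

(0, -4, 12)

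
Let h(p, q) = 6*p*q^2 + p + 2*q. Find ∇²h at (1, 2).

12

∂²h/∂p² = 0
∂²h/∂q² = 12*p
∇²h = 12*p
At (1, 2): 12.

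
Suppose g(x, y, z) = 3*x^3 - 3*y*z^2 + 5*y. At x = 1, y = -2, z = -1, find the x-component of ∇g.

(∇g)_1 = ∂g/∂x = 9*x^2
At (1, -2, -1): 9.

9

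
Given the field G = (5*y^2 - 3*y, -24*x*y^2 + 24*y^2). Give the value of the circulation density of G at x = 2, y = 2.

∂G₂/∂x = -24*y^2
∂G₁/∂y = 10*y - 3
Scalar curl = -24*y^2 - 10*y + 3
At (2, 2): -113.

-113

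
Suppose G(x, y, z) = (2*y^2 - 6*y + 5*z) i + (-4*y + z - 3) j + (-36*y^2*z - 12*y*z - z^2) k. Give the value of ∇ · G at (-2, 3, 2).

-368

∂G₁/∂x = 0
∂G₂/∂y = -4
∂G₃/∂z = -36*y^2 - 12*y - 2*z
∇·G = -36*y^2 - 12*y - 2*z - 4
At (-2, 3, 2): -368.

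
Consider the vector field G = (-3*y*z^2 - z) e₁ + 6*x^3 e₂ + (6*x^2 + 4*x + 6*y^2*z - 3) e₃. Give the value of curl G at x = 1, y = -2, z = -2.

(48, -41, 30)

(∇×G)₁ = ∂G₃/∂y − ∂G₂/∂z = 12*y*z
(∇×G)₂ = ∂G₁/∂z − ∂G₃/∂x = -12*x - 6*y*z - 5
(∇×G)₃ = ∂G₂/∂x − ∂G₁/∂y = 18*x^2 + 3*z^2
∇×G = (12*y*z, -12*x - 6*y*z - 5, 18*x^2 + 3*z^2)
At (1, -2, -2): (48, -41, 30).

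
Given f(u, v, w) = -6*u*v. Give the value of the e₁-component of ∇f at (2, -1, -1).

6

(∇f)_1 = ∂f/∂u = -6*v
At (2, -1, -1): 6.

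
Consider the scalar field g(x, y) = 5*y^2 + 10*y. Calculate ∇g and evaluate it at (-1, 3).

(0, 40)

∂g/∂x = 0
∂g/∂y = 10*y + 10
∇g = (0, 10*y + 10)
At (-1, 3): (0, 40).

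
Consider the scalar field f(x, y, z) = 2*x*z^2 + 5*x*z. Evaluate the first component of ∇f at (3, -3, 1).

(∇f)_1 = ∂f/∂x = 2*z^2 + 5*z
At (3, -3, 1): 7.

7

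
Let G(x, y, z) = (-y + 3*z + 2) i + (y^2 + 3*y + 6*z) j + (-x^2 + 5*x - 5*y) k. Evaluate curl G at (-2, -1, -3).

(∇×G)₁ = ∂G₃/∂y − ∂G₂/∂z = -11
(∇×G)₂ = ∂G₁/∂z − ∂G₃/∂x = 2*x - 2
(∇×G)₃ = ∂G₂/∂x − ∂G₁/∂y = 1
∇×G = (-11, 2*x - 2, 1)
At (-2, -1, -3): (-11, -6, 1).

(-11, -6, 1)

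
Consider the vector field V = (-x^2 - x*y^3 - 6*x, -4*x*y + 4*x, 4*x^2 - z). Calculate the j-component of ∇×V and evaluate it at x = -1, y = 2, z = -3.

(∇×V)_2 = ∂V₁/∂z − ∂V₃/∂x
= 0 − (8*x)
= -8*x
At (-1, 2, -3): 8.

8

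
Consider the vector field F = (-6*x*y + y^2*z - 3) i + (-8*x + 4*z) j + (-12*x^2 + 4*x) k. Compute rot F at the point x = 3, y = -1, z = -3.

(-4, 69, 4)

(∇×F)₁ = ∂F₃/∂y − ∂F₂/∂z = -4
(∇×F)₂ = ∂F₁/∂z − ∂F₃/∂x = 24*x + y^2 - 4
(∇×F)₃ = ∂F₂/∂x − ∂F₁/∂y = 6*x - 2*y*z - 8
∇×F = (-4, 24*x + y^2 - 4, 6*x - 2*y*z - 8)
At (3, -1, -3): (-4, 69, 4).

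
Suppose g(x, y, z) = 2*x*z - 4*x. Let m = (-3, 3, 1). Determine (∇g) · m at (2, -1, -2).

28

∂g/∂x = 2*z - 4
∂g/∂y = 0
∂g/∂z = 2*x
∇g at (2, -1, -2) = (-8, 0, 4)
∇g · m = (-8)(-3) + (0)(3) + (4)(1) = 28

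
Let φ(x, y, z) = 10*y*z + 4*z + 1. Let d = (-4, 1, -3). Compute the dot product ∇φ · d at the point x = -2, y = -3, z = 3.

108

∂φ/∂x = 0
∂φ/∂y = 10*z
∂φ/∂z = 10*y + 4
∇φ at (-2, -3, 3) = (0, 30, -26)
∇φ · d = (0)(-4) + (30)(1) + (-26)(-3) = 108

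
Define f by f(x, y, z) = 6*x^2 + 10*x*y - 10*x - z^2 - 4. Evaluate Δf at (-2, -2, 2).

10

∂²f/∂x² = 12
∂²f/∂y² = 0
∂²f/∂z² = -2
∇²f = 10
At (-2, -2, 2): 10.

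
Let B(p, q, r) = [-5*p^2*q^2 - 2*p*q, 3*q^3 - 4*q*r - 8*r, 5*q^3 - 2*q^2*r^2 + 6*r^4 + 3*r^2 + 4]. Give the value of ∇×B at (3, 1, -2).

(11, 0, 96)

(∇×B)₁ = ∂B₃/∂q − ∂B₂/∂r = 15*q^2 - 4*q*r^2 + 4*q + 8
(∇×B)₂ = ∂B₁/∂r − ∂B₃/∂p = 0
(∇×B)₃ = ∂B₂/∂p − ∂B₁/∂q = 10*p^2*q + 2*p
∇×B = (15*q^2 - 4*q*r^2 + 4*q + 8, 0, 10*p^2*q + 2*p)
At (3, 1, -2): (11, 0, 96).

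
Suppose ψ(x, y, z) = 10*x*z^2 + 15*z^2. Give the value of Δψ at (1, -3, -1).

50

∂²ψ/∂x² = 0
∂²ψ/∂y² = 0
∂²ψ/∂z² = 10*(2*x + 3)
∇²ψ = 20*x + 30
At (1, -3, -1): 50.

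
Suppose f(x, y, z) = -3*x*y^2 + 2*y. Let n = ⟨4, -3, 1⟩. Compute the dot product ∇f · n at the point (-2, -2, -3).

∂f/∂x = -3*y^2
∂f/∂y = -6*x*y + 2
∂f/∂z = 0
∇f at (-2, -2, -3) = (-12, -22, 0)
∇f · n = (-12)(4) + (-22)(-3) + (0)(1) = 18

18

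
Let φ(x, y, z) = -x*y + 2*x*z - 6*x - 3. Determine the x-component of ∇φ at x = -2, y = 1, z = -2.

(∇φ)_1 = ∂φ/∂x = -y + 2*z - 6
At (-2, 1, -2): -11.

-11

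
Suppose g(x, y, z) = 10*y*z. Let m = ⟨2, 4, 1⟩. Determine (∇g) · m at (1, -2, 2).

60

∂g/∂x = 0
∂g/∂y = 10*z
∂g/∂z = 10*y
∇g at (1, -2, 2) = (0, 20, -20)
∇g · m = (0)(2) + (20)(4) + (-20)(1) = 60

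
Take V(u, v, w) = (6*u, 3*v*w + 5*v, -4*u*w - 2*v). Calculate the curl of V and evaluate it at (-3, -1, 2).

(∇×V)₁ = ∂V₃/∂v − ∂V₂/∂w = -3*v - 2
(∇×V)₂ = ∂V₁/∂w − ∂V₃/∂u = 4*w
(∇×V)₃ = ∂V₂/∂u − ∂V₁/∂v = 0
∇×V = (-3*v - 2, 4*w, 0)
At (-3, -1, 2): (1, 8, 0).

(1, 8, 0)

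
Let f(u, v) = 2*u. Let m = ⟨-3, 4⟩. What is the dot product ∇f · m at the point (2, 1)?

-6

∂f/∂u = 2
∂f/∂v = 0
∇f at (2, 1) = (2, 0)
∇f · m = (2)(-3) + (0)(4) = -6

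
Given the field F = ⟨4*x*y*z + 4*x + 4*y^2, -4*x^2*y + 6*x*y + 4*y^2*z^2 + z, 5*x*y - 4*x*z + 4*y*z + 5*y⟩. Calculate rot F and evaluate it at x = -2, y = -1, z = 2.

(∇×F)₁ = ∂F₃/∂y − ∂F₂/∂z = 5*x - 8*y^2*z + 4*z + 4
(∇×F)₂ = ∂F₁/∂z − ∂F₃/∂x = 4*x*y - 5*y + 4*z
(∇×F)₃ = ∂F₂/∂x − ∂F₁/∂y = -8*x*y - 4*x*z - 2*y
∇×F = (5*x - 8*y^2*z + 4*z + 4, 4*x*y - 5*y + 4*z, -8*x*y - 4*x*z - 2*y)
At (-2, -1, 2): (-14, 21, 2).

(-14, 21, 2)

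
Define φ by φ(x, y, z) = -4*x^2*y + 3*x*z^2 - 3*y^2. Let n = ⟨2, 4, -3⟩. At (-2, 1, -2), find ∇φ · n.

-104

∂φ/∂x = -8*x*y + 3*z^2
∂φ/∂y = -4*x^2 - 6*y
∂φ/∂z = 6*x*z
∇φ at (-2, 1, -2) = (28, -22, 24)
∇φ · n = (28)(2) + (-22)(4) + (24)(-3) = -104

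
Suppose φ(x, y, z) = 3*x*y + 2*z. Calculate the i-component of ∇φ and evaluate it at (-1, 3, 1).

(∇φ)_1 = ∂φ/∂x = 3*y
At (-1, 3, 1): 9.

9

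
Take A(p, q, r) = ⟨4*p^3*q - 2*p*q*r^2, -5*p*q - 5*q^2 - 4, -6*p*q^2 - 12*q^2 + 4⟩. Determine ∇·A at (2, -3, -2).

∂A₁/∂p = 12*p^2*q - 2*q*r^2
∂A₂/∂q = -5*p - 10*q
∂A₃/∂r = 0
∇·A = 12*p^2*q - 5*p - 2*q*r^2 - 10*q
At (2, -3, -2): -100.

-100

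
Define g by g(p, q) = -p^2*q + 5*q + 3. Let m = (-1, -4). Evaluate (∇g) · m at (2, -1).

∂g/∂p = -2*p*q
∂g/∂q = -p^2 + 5
∇g at (2, -1) = (4, 1)
∇g · m = (4)(-1) + (1)(-4) = -8

-8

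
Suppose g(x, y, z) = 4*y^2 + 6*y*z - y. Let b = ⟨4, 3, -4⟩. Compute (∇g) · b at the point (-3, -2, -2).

∂g/∂x = 0
∂g/∂y = 8*y + 6*z - 1
∂g/∂z = 6*y
∇g at (-3, -2, -2) = (0, -29, -12)
∇g · b = (0)(4) + (-29)(3) + (-12)(-4) = -39

-39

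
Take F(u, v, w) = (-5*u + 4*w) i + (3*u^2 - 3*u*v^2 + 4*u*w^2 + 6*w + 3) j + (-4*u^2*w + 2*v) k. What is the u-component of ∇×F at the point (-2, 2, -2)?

(∇×F)_1 = ∂F₃/∂v − ∂F₂/∂w
= 2 − (8*u*w + 6)
= -8*u*w - 4
At (-2, 2, -2): -36.

-36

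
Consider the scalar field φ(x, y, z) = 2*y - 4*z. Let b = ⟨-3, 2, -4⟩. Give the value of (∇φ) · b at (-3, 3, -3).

∂φ/∂x = 0
∂φ/∂y = 2
∂φ/∂z = -4
∇φ at (-3, 3, -3) = (0, 2, -4)
∇φ · b = (0)(-3) + (2)(2) + (-4)(-4) = 20

20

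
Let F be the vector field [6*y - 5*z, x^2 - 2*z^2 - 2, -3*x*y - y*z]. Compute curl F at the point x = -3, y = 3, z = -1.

(6, 4, -12)

(∇×F)₁ = ∂F₃/∂y − ∂F₂/∂z = -3*x + 3*z
(∇×F)₂ = ∂F₁/∂z − ∂F₃/∂x = 3*y - 5
(∇×F)₃ = ∂F₂/∂x − ∂F₁/∂y = 2*x - 6
∇×F = (-3*x + 3*z, 3*y - 5, 2*x - 6)
At (-3, 3, -1): (6, 4, -12).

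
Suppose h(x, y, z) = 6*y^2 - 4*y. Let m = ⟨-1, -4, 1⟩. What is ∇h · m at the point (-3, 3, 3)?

∂h/∂x = 0
∂h/∂y = 12*y - 4
∂h/∂z = 0
∇h at (-3, 3, 3) = (0, 32, 0)
∇h · m = (0)(-1) + (32)(-4) + (0)(1) = -128

-128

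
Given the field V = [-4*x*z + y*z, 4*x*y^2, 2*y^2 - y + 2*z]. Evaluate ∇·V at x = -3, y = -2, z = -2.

∂V₁/∂x = -4*z
∂V₂/∂y = 8*x*y
∂V₃/∂z = 2
∇·V = 8*x*y - 4*z + 2
At (-3, -2, -2): 58.

58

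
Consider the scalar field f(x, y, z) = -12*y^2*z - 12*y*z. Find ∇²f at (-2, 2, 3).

-72

∂²f/∂x² = 0
∂²f/∂y² = -24*z
∂²f/∂z² = 0
∇²f = -24*z
At (-2, 2, 3): -72.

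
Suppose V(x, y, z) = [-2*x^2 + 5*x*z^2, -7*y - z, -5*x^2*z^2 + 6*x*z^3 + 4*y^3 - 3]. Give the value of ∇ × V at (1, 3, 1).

(109, 14, 0)

(∇×V)₁ = ∂V₃/∂y − ∂V₂/∂z = 12*y^2 + 1
(∇×V)₂ = ∂V₁/∂z − ∂V₃/∂x = 10*x*z^2 + 10*x*z - 6*z^3
(∇×V)₃ = ∂V₂/∂x − ∂V₁/∂y = 0
∇×V = (12*y^2 + 1, 10*x*z^2 + 10*x*z - 6*z^3, 0)
At (1, 3, 1): (109, 14, 0).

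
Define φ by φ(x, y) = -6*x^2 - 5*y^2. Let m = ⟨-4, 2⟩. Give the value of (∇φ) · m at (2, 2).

56

∂φ/∂x = -12*x
∂φ/∂y = -10*y
∇φ at (2, 2) = (-24, -20)
∇φ · m = (-24)(-4) + (-20)(2) = 56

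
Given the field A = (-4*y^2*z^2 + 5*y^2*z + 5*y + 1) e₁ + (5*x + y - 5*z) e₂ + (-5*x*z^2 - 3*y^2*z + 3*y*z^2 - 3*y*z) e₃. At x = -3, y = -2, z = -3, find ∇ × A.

(5, 161, -204)

(∇×A)₁ = ∂A₃/∂y − ∂A₂/∂z = -6*y*z + 3*z^2 - 3*z + 5
(∇×A)₂ = ∂A₁/∂z − ∂A₃/∂x = -8*y^2*z + 5*y^2 + 5*z^2
(∇×A)₃ = ∂A₂/∂x − ∂A₁/∂y = 8*y*z^2 - 10*y*z
∇×A = (-6*y*z + 3*z^2 - 3*z + 5, -8*y^2*z + 5*y^2 + 5*z^2, 8*y*z^2 - 10*y*z)
At (-3, -2, -3): (5, 161, -204).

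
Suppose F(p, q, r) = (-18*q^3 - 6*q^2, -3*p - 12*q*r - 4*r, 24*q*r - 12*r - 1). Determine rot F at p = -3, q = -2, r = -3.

(∇×F)₁ = ∂F₃/∂q − ∂F₂/∂r = 12*q + 24*r + 4
(∇×F)₂ = ∂F₁/∂r − ∂F₃/∂p = 0
(∇×F)₃ = ∂F₂/∂p − ∂F₁/∂q = 54*q^2 + 12*q - 3
∇×F = (12*q + 24*r + 4, 0, 54*q^2 + 12*q - 3)
At (-3, -2, -3): (-92, 0, 189).

(-92, 0, 189)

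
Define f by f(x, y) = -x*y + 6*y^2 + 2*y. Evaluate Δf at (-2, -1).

12

∂²f/∂x² = 0
∂²f/∂y² = 12
∇²f = 12
At (-2, -1): 12.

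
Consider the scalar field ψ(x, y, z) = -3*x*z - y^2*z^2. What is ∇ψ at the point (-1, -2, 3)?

∂ψ/∂x = -3*z
∂ψ/∂y = -2*y*z^2
∂ψ/∂z = -3*x - 2*y^2*z
∇ψ = (-3*z, -2*y*z^2, -3*x - 2*y^2*z)
At (-1, -2, 3): (-9, 36, -21).

(-9, 36, -21)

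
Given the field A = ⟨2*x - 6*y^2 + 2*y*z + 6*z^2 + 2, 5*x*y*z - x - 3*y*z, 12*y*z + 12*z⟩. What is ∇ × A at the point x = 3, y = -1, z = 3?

(48, 34, -34)

(∇×A)₁ = ∂A₃/∂y − ∂A₂/∂z = -5*x*y + 3*y + 12*z
(∇×A)₂ = ∂A₁/∂z − ∂A₃/∂x = 2*y + 12*z
(∇×A)₃ = ∂A₂/∂x − ∂A₁/∂y = 5*y*z + 12*y - 2*z - 1
∇×A = (-5*x*y + 3*y + 12*z, 2*y + 12*z, 5*y*z + 12*y - 2*z - 1)
At (3, -1, 3): (48, 34, -34).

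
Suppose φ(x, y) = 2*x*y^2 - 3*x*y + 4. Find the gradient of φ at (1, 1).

(-1, 1)

∂φ/∂x = 2*y^2 - 3*y
∂φ/∂y = 4*x*y - 3*x
∇φ = (2*y^2 - 3*y, 4*x*y - 3*x)
At (1, 1): (-1, 1).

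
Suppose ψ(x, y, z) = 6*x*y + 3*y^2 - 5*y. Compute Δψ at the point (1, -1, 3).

∂²ψ/∂x² = 0
∂²ψ/∂y² = 6
∂²ψ/∂z² = 0
∇²ψ = 6
At (1, -1, 3): 6.

6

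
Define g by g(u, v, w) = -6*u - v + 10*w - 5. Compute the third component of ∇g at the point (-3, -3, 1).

(∇g)_3 = ∂g/∂w = 10
At (-3, -3, 1): 10.

10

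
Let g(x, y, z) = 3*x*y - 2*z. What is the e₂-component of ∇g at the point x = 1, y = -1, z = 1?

3

(∇g)_2 = ∂g/∂y = 3*x
At (1, -1, 1): 3.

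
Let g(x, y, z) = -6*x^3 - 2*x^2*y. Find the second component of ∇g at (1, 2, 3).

-2

(∇g)_2 = ∂g/∂y = -2*x^2
At (1, 2, 3): -2.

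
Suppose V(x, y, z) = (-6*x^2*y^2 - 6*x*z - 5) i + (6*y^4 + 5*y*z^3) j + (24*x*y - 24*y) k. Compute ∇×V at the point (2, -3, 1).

(∇×V)₁ = ∂V₃/∂y − ∂V₂/∂z = 24*x - 15*y*z^2 - 24
(∇×V)₂ = ∂V₁/∂z − ∂V₃/∂x = -6*x - 24*y
(∇×V)₃ = ∂V₂/∂x − ∂V₁/∂y = 12*x^2*y
∇×V = (24*x - 15*y*z^2 - 24, -6*x - 24*y, 12*x^2*y)
At (2, -3, 1): (69, 60, -144).

(69, 60, -144)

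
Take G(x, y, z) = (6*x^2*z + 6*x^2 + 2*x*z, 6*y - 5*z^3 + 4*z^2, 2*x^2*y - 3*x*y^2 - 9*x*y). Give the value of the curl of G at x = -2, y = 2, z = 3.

(161, 66, 0)

(∇×G)₁ = ∂G₃/∂y − ∂G₂/∂z = 2*x^2 - 6*x*y - 9*x + 15*z^2 - 8*z
(∇×G)₂ = ∂G₁/∂z − ∂G₃/∂x = 6*x^2 - 4*x*y + 2*x + 3*y^2 + 9*y
(∇×G)₃ = ∂G₂/∂x − ∂G₁/∂y = 0
∇×G = (2*x^2 - 6*x*y - 9*x + 15*z^2 - 8*z, 6*x^2 - 4*x*y + 2*x + 3*y^2 + 9*y, 0)
At (-2, 2, 3): (161, 66, 0).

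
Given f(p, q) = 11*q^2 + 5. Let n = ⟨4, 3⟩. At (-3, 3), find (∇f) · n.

198

∂f/∂p = 0
∂f/∂q = 22*q
∇f at (-3, 3) = (0, 66)
∇f · n = (0)(4) + (66)(3) = 198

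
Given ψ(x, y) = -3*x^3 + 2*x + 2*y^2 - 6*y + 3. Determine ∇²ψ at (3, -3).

∂²ψ/∂x² = -18*x
∂²ψ/∂y² = 4
∇²ψ = -18*x + 4
At (3, -3): -50.

-50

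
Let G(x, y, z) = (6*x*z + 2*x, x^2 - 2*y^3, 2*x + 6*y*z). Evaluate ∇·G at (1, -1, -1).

-16

∂G₁/∂x = 6*z + 2
∂G₂/∂y = -6*y^2
∂G₃/∂z = 6*y
∇·G = -6*y^2 + 6*y + 6*z + 2
At (1, -1, -1): -16.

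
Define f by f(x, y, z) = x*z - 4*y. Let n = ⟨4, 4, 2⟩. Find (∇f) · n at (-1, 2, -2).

-26

∂f/∂x = z
∂f/∂y = -4
∂f/∂z = x
∇f at (-1, 2, -2) = (-2, -4, -1)
∇f · n = (-2)(4) + (-4)(4) + (-1)(2) = -26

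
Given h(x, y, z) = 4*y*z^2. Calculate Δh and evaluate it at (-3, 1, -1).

8

∂²h/∂x² = 0
∂²h/∂y² = 0
∂²h/∂z² = 8*y
∇²h = 8*y
At (-3, 1, -1): 8.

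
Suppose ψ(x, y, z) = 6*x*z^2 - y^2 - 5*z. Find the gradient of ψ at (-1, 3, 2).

(24, -6, -29)

∂ψ/∂x = 6*z^2
∂ψ/∂y = -2*y
∂ψ/∂z = 12*x*z - 5
∇ψ = (6*z^2, -2*y, 12*x*z - 5)
At (-1, 3, 2): (24, -6, -29).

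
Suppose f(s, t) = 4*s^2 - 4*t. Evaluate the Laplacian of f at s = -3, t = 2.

∂²f/∂s² = 8
∂²f/∂t² = 0
∇²f = 8
At (-3, 2): 8.

8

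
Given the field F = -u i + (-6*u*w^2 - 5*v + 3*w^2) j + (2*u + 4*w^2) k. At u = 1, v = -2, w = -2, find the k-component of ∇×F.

-24

(∇×F)_3 = ∂F₂/∂u − ∂F₁/∂v
= -6*w^2 − (0)
= -6*w^2
At (1, -2, -2): -24.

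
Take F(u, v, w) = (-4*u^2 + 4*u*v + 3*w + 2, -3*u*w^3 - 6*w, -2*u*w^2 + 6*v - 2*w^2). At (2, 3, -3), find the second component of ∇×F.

21

(∇×F)_2 = ∂F₁/∂w − ∂F₃/∂u
= 3 − (-2*w^2)
= 2*w^2 + 3
At (2, 3, -3): 21.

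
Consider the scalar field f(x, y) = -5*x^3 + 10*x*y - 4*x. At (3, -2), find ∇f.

(-159, 30)

∂f/∂x = -15*x^2 + 10*y - 4
∂f/∂y = 10*x
∇f = (-15*x^2 + 10*y - 4, 10*x)
At (3, -2): (-159, 30).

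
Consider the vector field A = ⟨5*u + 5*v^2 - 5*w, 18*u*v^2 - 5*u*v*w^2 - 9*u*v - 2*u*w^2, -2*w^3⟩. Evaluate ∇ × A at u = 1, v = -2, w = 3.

(∇×A)₁ = ∂A₃/∂v − ∂A₂/∂w = 10*u*v*w + 4*u*w
(∇×A)₂ = ∂A₁/∂w − ∂A₃/∂u = -5
(∇×A)₃ = ∂A₂/∂u − ∂A₁/∂v = 18*v^2 - 5*v*w^2 - 19*v - 2*w^2
∇×A = (10*u*v*w + 4*u*w, -5, 18*v^2 - 5*v*w^2 - 19*v - 2*w^2)
At (1, -2, 3): (-48, -5, 182).

(-48, -5, 182)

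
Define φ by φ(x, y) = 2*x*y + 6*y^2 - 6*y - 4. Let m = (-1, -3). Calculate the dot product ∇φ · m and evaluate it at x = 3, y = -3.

∂φ/∂x = 2*y
∂φ/∂y = 2*x + 12*y - 6
∇φ at (3, -3) = (-6, -36)
∇φ · m = (-6)(-1) + (-36)(-3) = 114

114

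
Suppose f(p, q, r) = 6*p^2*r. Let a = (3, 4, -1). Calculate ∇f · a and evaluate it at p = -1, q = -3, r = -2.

66

∂f/∂p = 12*p*r
∂f/∂q = 0
∂f/∂r = 6*p^2
∇f at (-1, -3, -2) = (24, 0, 6)
∇f · a = (24)(3) + (0)(4) + (6)(-1) = 66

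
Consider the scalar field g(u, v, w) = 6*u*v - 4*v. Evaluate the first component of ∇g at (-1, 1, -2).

(∇g)_1 = ∂g/∂u = 6*v
At (-1, 1, -2): 6.

6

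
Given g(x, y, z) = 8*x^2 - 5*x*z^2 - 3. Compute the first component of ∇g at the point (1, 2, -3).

(∇g)_1 = ∂g/∂x = 16*x - 5*z^2
At (1, 2, -3): -29.

-29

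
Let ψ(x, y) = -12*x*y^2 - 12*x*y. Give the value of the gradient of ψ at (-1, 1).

(-24, 36)

∂ψ/∂x = -12*y^2 - 12*y
∂ψ/∂y = -24*x*y - 12*x
∇ψ = (-12*y^2 - 12*y, -24*x*y - 12*x)
At (-1, 1): (-24, 36).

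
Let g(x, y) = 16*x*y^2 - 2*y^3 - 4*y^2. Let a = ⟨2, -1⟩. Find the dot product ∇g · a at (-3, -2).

-56

∂g/∂x = 16*y^2
∂g/∂y = 32*x*y - 6*y^2 - 8*y
∇g at (-3, -2) = (64, 184)
∇g · a = (64)(2) + (184)(-1) = -56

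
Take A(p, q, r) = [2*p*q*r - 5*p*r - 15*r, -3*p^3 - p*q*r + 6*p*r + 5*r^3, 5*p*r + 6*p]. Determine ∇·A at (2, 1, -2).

∂A₁/∂p = 2*q*r - 5*r
∂A₂/∂q = -p*r
∂A₃/∂r = 5*p
∇·A = -p*r + 5*p + 2*q*r - 5*r
At (2, 1, -2): 20.

20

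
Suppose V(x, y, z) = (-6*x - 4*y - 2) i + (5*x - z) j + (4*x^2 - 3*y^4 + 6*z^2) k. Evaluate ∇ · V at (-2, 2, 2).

18

∂V₁/∂x = -6
∂V₂/∂y = 0
∂V₃/∂z = 12*z
∇·V = 12*z - 6
At (-2, 2, 2): 18.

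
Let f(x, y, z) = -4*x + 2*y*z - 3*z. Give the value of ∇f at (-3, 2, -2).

(-4, -4, 1)

∂f/∂x = -4
∂f/∂y = 2*z
∂f/∂z = 2*y - 3
∇f = (-4, 2*z, 2*y - 3)
At (-3, 2, -2): (-4, -4, 1).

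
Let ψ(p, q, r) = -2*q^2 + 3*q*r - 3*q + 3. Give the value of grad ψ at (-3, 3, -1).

∂ψ/∂p = 0
∂ψ/∂q = -4*q + 3*r - 3
∂ψ/∂r = 3*q
∇ψ = (0, -4*q + 3*r - 3, 3*q)
At (-3, 3, -1): (0, -18, 9).

(0, -18, 9)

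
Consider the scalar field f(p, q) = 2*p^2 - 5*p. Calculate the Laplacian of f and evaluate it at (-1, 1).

∂²f/∂p² = 4
∂²f/∂q² = 0
∇²f = 4
At (-1, 1): 4.

4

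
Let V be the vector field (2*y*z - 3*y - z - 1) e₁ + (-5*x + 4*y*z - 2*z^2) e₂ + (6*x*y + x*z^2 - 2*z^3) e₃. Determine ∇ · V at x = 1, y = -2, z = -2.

-36

∂V₁/∂x = 0
∂V₂/∂y = 4*z
∂V₃/∂z = 2*x*z - 6*z^2
∇·V = 2*x*z - 6*z^2 + 4*z
At (1, -2, -2): -36.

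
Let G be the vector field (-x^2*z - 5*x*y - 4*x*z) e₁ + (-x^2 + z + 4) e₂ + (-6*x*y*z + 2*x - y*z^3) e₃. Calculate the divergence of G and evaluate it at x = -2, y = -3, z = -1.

∂G₁/∂x = -2*x*z - 5*y - 4*z
∂G₂/∂y = 0
∂G₃/∂z = -6*x*y - 3*y*z^2
∇·G = -6*x*y - 2*x*z - 3*y*z^2 - 5*y - 4*z
At (-2, -3, -1): -12.

-12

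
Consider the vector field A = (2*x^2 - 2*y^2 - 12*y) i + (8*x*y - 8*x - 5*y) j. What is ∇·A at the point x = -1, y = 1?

∂A₁/∂x = 4*x
∂A₂/∂y = 8*x - 5
∇·A = 12*x - 5
At (-1, 1): -17.

-17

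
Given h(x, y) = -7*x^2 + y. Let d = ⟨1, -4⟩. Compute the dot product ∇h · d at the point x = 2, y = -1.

∂h/∂x = -14*x
∂h/∂y = 1
∇h at (2, -1) = (-28, 1)
∇h · d = (-28)(1) + (1)(-4) = -32

-32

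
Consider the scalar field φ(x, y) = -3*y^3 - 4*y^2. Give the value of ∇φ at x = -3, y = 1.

∂φ/∂x = 0
∂φ/∂y = -9*y^2 - 8*y
∇φ = (0, -9*y^2 - 8*y)
At (-3, 1): (0, -17).

(0, -17)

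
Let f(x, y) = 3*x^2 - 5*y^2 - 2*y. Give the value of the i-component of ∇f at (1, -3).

6

(∇f)_1 = ∂f/∂x = 6*x
At (1, -3): 6.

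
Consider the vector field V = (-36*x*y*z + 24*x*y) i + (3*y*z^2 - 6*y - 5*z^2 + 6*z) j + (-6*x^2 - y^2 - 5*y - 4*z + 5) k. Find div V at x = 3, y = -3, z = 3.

∂V₁/∂x = -36*y*z + 24*y
∂V₂/∂y = 3*z^2 - 6
∂V₃/∂z = -4
∇·V = -36*y*z + 24*y + 3*z^2 - 10
At (3, -3, 3): 269.

269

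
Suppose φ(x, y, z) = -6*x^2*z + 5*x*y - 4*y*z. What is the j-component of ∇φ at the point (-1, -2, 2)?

-13

(∇φ)_2 = ∂φ/∂y = 5*x - 4*z
At (-1, -2, 2): -13.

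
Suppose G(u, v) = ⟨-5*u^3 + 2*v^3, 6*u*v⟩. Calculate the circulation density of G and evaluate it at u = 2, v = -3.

-72

∂G₂/∂u = 6*v
∂G₁/∂v = 6*v^2
Scalar curl = -6*v^2 + 6*v
At (2, -3): -72.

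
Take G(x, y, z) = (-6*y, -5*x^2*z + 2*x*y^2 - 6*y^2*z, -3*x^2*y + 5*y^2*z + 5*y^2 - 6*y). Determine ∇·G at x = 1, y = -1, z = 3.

∂G₁/∂x = 0
∂G₂/∂y = 4*x*y - 12*y*z
∂G₃/∂z = 5*y^2
∇·G = 4*x*y + 5*y^2 - 12*y*z
At (1, -1, 3): 37.

37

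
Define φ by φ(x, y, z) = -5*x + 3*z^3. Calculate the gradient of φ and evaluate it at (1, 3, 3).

∂φ/∂x = -5
∂φ/∂y = 0
∂φ/∂z = 9*z^2
∇φ = (-5, 0, 9*z^2)
At (1, 3, 3): (-5, 0, 81).

(-5, 0, 81)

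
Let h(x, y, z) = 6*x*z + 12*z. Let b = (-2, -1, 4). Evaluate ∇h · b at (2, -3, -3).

132

∂h/∂x = 6*z
∂h/∂y = 0
∂h/∂z = 6*x + 12
∇h at (2, -3, -3) = (-18, 0, 24)
∇h · b = (-18)(-2) + (0)(-1) + (24)(4) = 132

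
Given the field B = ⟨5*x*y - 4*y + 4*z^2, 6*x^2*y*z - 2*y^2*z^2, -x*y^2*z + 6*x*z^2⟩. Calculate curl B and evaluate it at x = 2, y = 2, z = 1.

(∇×B)₁ = ∂B₃/∂y − ∂B₂/∂z = -6*x^2*y - 2*x*y*z + 4*y^2*z
(∇×B)₂ = ∂B₁/∂z − ∂B₃/∂x = y^2*z - 6*z^2 + 8*z
(∇×B)₃ = ∂B₂/∂x − ∂B₁/∂y = 12*x*y*z - 5*x + 4
∇×B = (-6*x^2*y - 2*x*y*z + 4*y^2*z, y^2*z - 6*z^2 + 8*z, 12*x*y*z - 5*x + 4)
At (2, 2, 1): (-40, 6, 42).

(-40, 6, 42)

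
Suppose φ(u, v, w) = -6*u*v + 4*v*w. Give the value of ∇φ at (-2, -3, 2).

(18, 20, -12)

∂φ/∂u = -6*v
∂φ/∂v = -6*u + 4*w
∂φ/∂w = 4*v
∇φ = (-6*v, -6*u + 4*w, 4*v)
At (-2, -3, 2): (18, 20, -12).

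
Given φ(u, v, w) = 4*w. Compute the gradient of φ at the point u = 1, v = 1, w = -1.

(0, 0, 4)

∂φ/∂u = 0
∂φ/∂v = 0
∂φ/∂w = 4
∇φ = (0, 0, 4)
At (1, 1, -1): (0, 0, 4).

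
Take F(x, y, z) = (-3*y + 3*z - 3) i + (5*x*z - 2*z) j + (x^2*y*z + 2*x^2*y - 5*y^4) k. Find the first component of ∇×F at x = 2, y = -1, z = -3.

8

(∇×F)_1 = ∂F₃/∂y − ∂F₂/∂z
= x^2*z + 2*x^2 - 20*y^3 − (5*x - 2)
= x^2*z + 2*x^2 - 5*x - 20*y^3 + 2
At (2, -1, -3): 8.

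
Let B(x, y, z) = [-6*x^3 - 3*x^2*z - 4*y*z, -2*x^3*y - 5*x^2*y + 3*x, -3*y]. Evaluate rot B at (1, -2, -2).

(∇×B)₁ = ∂B₃/∂y − ∂B₂/∂z = -3
(∇×B)₂ = ∂B₁/∂z − ∂B₃/∂x = -3*x^2 - 4*y
(∇×B)₃ = ∂B₂/∂x − ∂B₁/∂y = -6*x^2*y - 10*x*y + 4*z + 3
∇×B = (-3, -3*x^2 - 4*y, -6*x^2*y - 10*x*y + 4*z + 3)
At (1, -2, -2): (-3, 5, 27).

(-3, 5, 27)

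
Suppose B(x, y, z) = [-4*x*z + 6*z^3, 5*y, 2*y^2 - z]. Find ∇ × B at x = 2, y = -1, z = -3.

(∇×B)₁ = ∂B₃/∂y − ∂B₂/∂z = 4*y
(∇×B)₂ = ∂B₁/∂z − ∂B₃/∂x = -4*x + 18*z^2
(∇×B)₃ = ∂B₂/∂x − ∂B₁/∂y = 0
∇×B = (4*y, -4*x + 18*z^2, 0)
At (2, -1, -3): (-4, 154, 0).

(-4, 154, 0)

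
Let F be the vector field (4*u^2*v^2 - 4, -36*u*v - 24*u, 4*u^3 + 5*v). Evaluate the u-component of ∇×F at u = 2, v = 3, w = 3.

(∇×F)_1 = ∂F₃/∂v − ∂F₂/∂w
= 5 − (0)
= 5
At (2, 3, 3): 5.

5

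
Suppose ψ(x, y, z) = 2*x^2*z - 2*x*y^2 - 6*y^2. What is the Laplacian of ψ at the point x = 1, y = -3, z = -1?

-20

∂²ψ/∂x² = 4*z
∂²ψ/∂y² = -4*(x + 3)
∂²ψ/∂z² = 0
∇²ψ = -4*x + 4*z - 12
At (1, -3, -1): -20.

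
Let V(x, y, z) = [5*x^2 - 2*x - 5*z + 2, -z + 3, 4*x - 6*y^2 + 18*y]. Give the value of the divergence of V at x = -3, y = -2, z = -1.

-32

∂V₁/∂x = 10*x - 2
∂V₂/∂y = 0
∂V₃/∂z = 0
∇·V = 10*x - 2
At (-3, -2, -1): -32.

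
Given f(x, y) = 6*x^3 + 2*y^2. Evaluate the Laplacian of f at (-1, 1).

-32

∂²f/∂x² = 36*x
∂²f/∂y² = 4
∇²f = 36*x + 4
At (-1, 1): -32.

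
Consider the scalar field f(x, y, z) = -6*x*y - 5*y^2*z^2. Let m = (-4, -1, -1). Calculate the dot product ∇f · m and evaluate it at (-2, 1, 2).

72

∂f/∂x = -6*y
∂f/∂y = -6*x - 10*y*z^2
∂f/∂z = -10*y^2*z
∇f at (-2, 1, 2) = (-6, -28, -20)
∇f · m = (-6)(-4) + (-28)(-1) + (-20)(-1) = 72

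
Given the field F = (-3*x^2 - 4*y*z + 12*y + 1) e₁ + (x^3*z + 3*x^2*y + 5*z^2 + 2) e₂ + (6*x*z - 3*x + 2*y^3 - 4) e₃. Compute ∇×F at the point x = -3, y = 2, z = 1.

(41, -11, -17)

(∇×F)₁ = ∂F₃/∂y − ∂F₂/∂z = -x^3 + 6*y^2 - 10*z
(∇×F)₂ = ∂F₁/∂z − ∂F₃/∂x = -4*y - 6*z + 3
(∇×F)₃ = ∂F₂/∂x − ∂F₁/∂y = 3*x^2*z + 6*x*y + 4*z - 12
∇×F = (-x^3 + 6*y^2 - 10*z, -4*y - 6*z + 3, 3*x^2*z + 6*x*y + 4*z - 12)
At (-3, 2, 1): (41, -11, -17).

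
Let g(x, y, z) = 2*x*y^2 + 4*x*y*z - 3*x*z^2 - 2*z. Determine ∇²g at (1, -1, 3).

-2

∂²g/∂x² = 0
∂²g/∂y² = 4*x
∂²g/∂z² = -6*x
∇²g = -2*x
At (1, -1, 3): -2.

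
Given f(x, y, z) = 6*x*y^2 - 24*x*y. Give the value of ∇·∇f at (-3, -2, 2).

∂²f/∂x² = 0
∂²f/∂y² = 12*x
∂²f/∂z² = 0
∇²f = 12*x
At (-3, -2, 2): -36.

-36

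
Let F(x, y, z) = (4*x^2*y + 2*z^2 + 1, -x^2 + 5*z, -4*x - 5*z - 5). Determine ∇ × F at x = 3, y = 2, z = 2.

(-5, 12, -42)

(∇×F)₁ = ∂F₃/∂y − ∂F₂/∂z = -5
(∇×F)₂ = ∂F₁/∂z − ∂F₃/∂x = 4*z + 4
(∇×F)₃ = ∂F₂/∂x − ∂F₁/∂y = -4*x^2 - 2*x
∇×F = (-5, 4*z + 4, -4*x^2 - 2*x)
At (3, 2, 2): (-5, 12, -42).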